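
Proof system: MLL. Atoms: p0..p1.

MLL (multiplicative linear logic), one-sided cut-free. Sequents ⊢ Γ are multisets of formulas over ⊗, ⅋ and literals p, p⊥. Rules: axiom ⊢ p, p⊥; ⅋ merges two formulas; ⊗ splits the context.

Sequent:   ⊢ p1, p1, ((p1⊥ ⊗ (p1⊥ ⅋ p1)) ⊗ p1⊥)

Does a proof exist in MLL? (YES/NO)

Proof tree:
[⊗]  ⊢ p1, p1, ((p1⊥ ⊗ (p1⊥ ⅋ p1)) ⊗ p1⊥)
  [⊗]  ⊢ p1, (p1⊥ ⊗ (p1⊥ ⅋ p1))
    [Ax]  ⊢ p1, p1⊥
    [⅋]  ⊢ (p1⊥ ⅋ p1)
      [Ax]  ⊢ p1, p1⊥
  [Ax]  ⊢ p1, p1⊥

Result: YES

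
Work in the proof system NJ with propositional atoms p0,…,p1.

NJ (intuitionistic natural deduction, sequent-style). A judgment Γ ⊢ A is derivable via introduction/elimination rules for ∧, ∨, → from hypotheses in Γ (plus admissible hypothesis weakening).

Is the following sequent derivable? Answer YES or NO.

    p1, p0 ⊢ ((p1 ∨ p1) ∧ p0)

Derivation trace:
[∧I] p1, p0 ⊢ ((p1 ∨ p1) ∧ p0)
  [∨I₁] p1 ⊢ (p1 ∨ p1)
    [Ax] p1 ⊢ p1
  [Ax] p0 ⊢ p0

Result: YES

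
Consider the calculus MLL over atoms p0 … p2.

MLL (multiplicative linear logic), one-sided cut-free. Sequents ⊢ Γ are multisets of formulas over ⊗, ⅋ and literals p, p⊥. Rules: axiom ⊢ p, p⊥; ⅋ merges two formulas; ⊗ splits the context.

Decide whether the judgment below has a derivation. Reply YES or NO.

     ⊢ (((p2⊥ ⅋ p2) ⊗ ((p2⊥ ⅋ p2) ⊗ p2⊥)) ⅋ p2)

Derivation (root first):
[⅋]  ⊢ (((p2⊥ ⅋ p2) ⊗ ((p2⊥ ⅋ p2) ⊗ p2⊥)) ⅋ p2)
  [⊗]  ⊢ p2, ((p2⊥ ⅋ p2) ⊗ ((p2⊥ ⅋ p2) ⊗ p2⊥))
    [⅋]  ⊢ (p2⊥ ⅋ p2)
      [Ax]  ⊢ p2, p2⊥
    [⊗]  ⊢ p2, ((p2⊥ ⅋ p2) ⊗ p2⊥)
      [⅋]  ⊢ (p2⊥ ⅋ p2)
        [Ax]  ⊢ p2, p2⊥
      [Ax]  ⊢ p2, p2⊥

Result: YES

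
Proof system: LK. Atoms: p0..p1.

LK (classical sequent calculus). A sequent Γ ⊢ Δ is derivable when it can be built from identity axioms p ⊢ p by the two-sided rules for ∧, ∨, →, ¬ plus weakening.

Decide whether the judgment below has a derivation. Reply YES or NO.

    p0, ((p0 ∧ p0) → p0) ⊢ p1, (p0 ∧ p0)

Derivation (root first):
[→L] p0, ((p0 ∧ p0) → p0) ⊢ p1, (p0 ∧ p0)
  [∧R] p0 ⊢ (p0 ∧ p0)
    [Ax] p0 ⊢ p0
    [Ax] p0 ⊢ p0
  [WR] p0 ⊢ (p0 ∧ p0), p1
    [∧R] p0 ⊢ (p0 ∧ p0)
      [Ax] p0 ⊢ p0
      [Ax] p0 ⊢ p0

Result: YES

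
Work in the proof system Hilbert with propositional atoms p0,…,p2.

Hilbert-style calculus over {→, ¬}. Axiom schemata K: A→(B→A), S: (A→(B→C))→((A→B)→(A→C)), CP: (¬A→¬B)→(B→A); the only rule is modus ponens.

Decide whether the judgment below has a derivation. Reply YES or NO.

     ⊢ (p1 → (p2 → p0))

Search for a countermodel by truth-table:
  v=000: Γ:[] Δ:[(p1 → (p2 → p0))=T] refutes=False
  v=001: Γ:[] Δ:[(p1 → (p2 → p0))=T] refutes=False
  v=010: Γ:[] Δ:[(p1 → (p2 → p0))=T] refutes=False
  v=011: Γ:[] Δ:[(p1 → (p2 → p0))=F] refutes=True  ← countermodel

Result: NO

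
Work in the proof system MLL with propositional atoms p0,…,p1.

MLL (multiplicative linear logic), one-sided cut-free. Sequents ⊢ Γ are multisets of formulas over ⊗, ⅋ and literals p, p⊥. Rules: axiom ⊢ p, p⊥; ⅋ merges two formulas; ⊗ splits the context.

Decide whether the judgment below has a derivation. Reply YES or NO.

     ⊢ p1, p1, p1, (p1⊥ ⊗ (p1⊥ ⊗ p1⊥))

Derivation (root first):
[⊗]  ⊢ p1, p1, p1, (p1⊥ ⊗ (p1⊥ ⊗ p1⊥))
  [Ax]  ⊢ p1, p1⊥
  [⊗]  ⊢ p1, p1, (p1⊥ ⊗ p1⊥)
    [Ax]  ⊢ p1, p1⊥
    [Ax]  ⊢ p1, p1⊥

Result: YES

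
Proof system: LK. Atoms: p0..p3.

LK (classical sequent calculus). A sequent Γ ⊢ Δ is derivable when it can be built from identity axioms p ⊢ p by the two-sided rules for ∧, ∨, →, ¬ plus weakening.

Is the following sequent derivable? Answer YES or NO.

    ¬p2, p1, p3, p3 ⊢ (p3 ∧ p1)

Proof tree:
[WL] ¬p2, p1, p3, p3 ⊢ (p3 ∧ p1)
  [∧R] ¬p2, p1, p3 ⊢ (p3 ∧ p1)
    [Ax] p3 ⊢ p3
    [¬L] p1, ¬p2 ⊢ p1
      [WR] p1 ⊢ p1, p2
        [Ax] p1 ⊢ p1

Result: YES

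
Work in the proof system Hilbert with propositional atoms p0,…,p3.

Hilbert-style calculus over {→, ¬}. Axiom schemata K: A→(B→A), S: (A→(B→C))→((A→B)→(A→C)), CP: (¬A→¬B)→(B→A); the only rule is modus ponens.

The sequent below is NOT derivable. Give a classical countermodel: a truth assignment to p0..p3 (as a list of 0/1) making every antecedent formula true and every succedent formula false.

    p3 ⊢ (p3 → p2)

Enumerate valuations to refute Γ ⊢ Δ:
  v=0000: Γ:[p3=F] Δ:[(p3 → p2)=T] refutes=False
  v=0001: Γ:[p3=T] Δ:[(p3 → p2)=F] refutes=True  ← countermodel

Result: [0, 0, 0, 1]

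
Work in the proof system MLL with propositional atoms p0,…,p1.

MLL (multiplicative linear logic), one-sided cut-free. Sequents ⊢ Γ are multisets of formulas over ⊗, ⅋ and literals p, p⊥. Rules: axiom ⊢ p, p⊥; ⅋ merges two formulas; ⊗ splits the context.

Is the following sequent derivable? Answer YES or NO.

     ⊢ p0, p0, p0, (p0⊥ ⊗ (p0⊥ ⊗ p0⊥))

Derivation (root first):
[⊗]  ⊢ p0, p0, p0, (p0⊥ ⊗ (p0⊥ ⊗ p0⊥))
  [Ax]  ⊢ p0, p0⊥
  [⊗]  ⊢ p0, p0, (p0⊥ ⊗ p0⊥)
    [Ax]  ⊢ p0, p0⊥
    [Ax]  ⊢ p0, p0⊥

Result: YES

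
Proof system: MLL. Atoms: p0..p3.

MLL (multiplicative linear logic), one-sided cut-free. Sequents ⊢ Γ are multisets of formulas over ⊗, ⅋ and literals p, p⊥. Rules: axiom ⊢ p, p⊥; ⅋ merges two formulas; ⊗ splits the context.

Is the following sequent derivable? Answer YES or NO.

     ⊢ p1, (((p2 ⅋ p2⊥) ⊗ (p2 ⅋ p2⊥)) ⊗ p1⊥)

Derivation trace:
[⊗]  ⊢ p1, (((p2 ⅋ p2⊥) ⊗ (p2 ⅋ p2⊥)) ⊗ p1⊥)
  [⊗]  ⊢ ((p2 ⅋ p2⊥) ⊗ (p2 ⅋ p2⊥))
    [⅋]  ⊢ (p2 ⅋ p2⊥)
      [Ax]  ⊢ p2, p2⊥
    [⅋]  ⊢ (p2 ⅋ p2⊥)
      [Ax]  ⊢ p2, p2⊥
  [Ax]  ⊢ p1, p1⊥

Result: YES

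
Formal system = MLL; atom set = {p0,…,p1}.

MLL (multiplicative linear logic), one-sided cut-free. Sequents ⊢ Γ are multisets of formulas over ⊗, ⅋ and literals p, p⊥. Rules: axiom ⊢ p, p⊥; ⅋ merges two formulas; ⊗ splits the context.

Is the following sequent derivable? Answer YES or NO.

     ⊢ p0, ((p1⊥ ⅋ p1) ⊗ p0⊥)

Derivation trace:
[⊗]  ⊢ p0, ((p1⊥ ⅋ p1) ⊗ p0⊥)
  [⅋]  ⊢ (p1⊥ ⅋ p1)
    [Ax]  ⊢ p1, p1⊥
  [Ax]  ⊢ p0, p0⊥

Result: YES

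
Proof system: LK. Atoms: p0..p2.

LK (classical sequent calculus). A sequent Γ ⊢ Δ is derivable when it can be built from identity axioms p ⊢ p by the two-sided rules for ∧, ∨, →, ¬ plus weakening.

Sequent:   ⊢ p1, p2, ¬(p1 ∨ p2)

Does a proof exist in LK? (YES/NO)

Derivation trace:
[¬R]  ⊢ p1, p2, ¬(p1 ∨ p2)
  [∨L] (p1 ∨ p2) ⊢ p1, p2
    [Ax] p1 ⊢ p1
    [Ax] p2 ⊢ p2

Result: YES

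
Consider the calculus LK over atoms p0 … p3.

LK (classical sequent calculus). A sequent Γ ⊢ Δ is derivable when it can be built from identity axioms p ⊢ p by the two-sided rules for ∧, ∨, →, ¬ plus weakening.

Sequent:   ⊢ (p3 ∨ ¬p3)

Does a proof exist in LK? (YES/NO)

Proof tree:
[∨R]  ⊢ (p3 ∨ ¬p3)
  [¬R]  ⊢ p3, ¬p3
    [Ax] p3 ⊢ p3

Result: YES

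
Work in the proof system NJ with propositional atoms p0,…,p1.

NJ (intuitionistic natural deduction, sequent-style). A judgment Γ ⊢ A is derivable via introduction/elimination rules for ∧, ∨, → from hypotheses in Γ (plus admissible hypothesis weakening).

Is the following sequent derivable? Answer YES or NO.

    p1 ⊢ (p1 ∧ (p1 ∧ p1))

Derivation (root first):
[∧I] p1 ⊢ (p1 ∧ (p1 ∧ p1))
  [Ax] p1 ⊢ p1
  [∧I] p1 ⊢ (p1 ∧ p1)
    [Ax] p1 ⊢ p1
    [Ax] p1 ⊢ p1

Result: YES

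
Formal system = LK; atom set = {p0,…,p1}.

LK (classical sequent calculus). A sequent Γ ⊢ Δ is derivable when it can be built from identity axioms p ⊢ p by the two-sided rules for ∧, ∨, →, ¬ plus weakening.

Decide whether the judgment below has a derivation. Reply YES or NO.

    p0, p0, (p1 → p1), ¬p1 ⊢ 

Enumerate valuations to refute Γ ⊢ Δ:
  v=00: Γ:[p0=F, p0=F, (p1 → p1)=T, ¬p1=T] Δ:[] refutes=False
  v=01: Γ:[p0=F, p0=F, (p1 → p1)=T, ¬p1=F] Δ:[] refutes=False
  v=10: Γ:[p0=T, p0=T, (p1 → p1)=T, ¬p1=T] Δ:[] refutes=True  ← countermodel

Result: NO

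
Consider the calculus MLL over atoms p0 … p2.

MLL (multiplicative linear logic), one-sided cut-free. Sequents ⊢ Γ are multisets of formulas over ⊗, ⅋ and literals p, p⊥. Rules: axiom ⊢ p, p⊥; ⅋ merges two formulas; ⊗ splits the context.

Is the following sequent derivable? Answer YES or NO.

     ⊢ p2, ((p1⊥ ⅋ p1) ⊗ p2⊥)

Derivation trace:
[⊗]  ⊢ p2, ((p1⊥ ⅋ p1) ⊗ p2⊥)
  [⅋]  ⊢ (p1⊥ ⅋ p1)
    [Ax]  ⊢ p1, p1⊥
  [Ax]  ⊢ p2, p2⊥

Result: YES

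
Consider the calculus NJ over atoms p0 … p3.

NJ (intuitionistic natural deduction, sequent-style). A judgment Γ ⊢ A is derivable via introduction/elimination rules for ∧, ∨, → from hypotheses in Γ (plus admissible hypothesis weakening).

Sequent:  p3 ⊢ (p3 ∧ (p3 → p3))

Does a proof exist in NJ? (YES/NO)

Derivation (root first):
[∧I] p3 ⊢ (p3 ∧ (p3 → p3))
  [Ax] p3 ⊢ p3
  [→I]  ⊢ (p3 → p3)
    [Ax] p3 ⊢ p3

Result: YES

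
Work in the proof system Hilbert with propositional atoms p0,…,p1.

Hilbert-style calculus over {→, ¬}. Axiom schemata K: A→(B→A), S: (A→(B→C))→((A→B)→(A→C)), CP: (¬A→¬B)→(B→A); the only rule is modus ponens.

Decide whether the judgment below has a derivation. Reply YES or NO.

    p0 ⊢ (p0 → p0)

Proof tree:
[MP] p0 ⊢ (p0 → p0)
  [K]  ⊢ (p0 → (p0 → p0))
  [MP] p0 ⊢ p0
    [MP] p0 ⊢ (p0 → p0)
      [K]  ⊢ (p0 → (p0 → p0))
      [Hyp] p0 ⊢ p0
    [Hyp] p0 ⊢ p0

Result: YES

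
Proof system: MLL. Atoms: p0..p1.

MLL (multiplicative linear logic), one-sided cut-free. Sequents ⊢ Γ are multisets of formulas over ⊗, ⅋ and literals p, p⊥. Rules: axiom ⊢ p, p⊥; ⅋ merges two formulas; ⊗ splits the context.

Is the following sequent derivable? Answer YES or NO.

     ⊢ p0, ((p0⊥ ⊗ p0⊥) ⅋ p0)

Derivation (root first):
[⅋]  ⊢ p0, ((p0⊥ ⊗ p0⊥) ⅋ p0)
  [⊗]  ⊢ p0, p0, (p0⊥ ⊗ p0⊥)
    [Ax]  ⊢ p0, p0⊥
    [Ax]  ⊢ p0, p0⊥

Result: YES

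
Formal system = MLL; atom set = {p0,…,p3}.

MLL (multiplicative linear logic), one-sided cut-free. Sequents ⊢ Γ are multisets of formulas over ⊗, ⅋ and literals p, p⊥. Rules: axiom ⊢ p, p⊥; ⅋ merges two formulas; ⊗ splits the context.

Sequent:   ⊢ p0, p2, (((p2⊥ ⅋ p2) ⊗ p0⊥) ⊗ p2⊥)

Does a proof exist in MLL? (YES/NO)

Proof tree:
[⊗]  ⊢ p0, p2, (((p2⊥ ⅋ p2) ⊗ p0⊥) ⊗ p2⊥)
  [⊗]  ⊢ p0, ((p2⊥ ⅋ p2) ⊗ p0⊥)
    [⅋]  ⊢ (p2⊥ ⅋ p2)
      [Ax]  ⊢ p2, p2⊥
    [Ax]  ⊢ p0, p0⊥
  [Ax]  ⊢ p2, p2⊥

Result: YES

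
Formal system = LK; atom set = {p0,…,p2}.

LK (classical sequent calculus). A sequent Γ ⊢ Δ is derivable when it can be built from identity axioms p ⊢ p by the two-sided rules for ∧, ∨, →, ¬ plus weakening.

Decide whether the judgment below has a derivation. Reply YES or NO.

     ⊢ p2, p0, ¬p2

Derivation (root first):
[¬R]  ⊢ p2, p0, ¬p2
  [WR] p2 ⊢ p2, p0
    [Ax] p2 ⊢ p2

Result: YES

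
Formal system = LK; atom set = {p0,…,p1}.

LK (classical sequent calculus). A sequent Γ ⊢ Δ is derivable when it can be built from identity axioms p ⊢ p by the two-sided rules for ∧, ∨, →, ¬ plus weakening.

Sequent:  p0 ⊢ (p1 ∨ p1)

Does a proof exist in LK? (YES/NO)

Enumerate valuations to refute Γ ⊢ Δ:
  v=00: Γ:[p0=F] Δ:[(p1 ∨ p1)=F] refutes=False
  v=01: Γ:[p0=F] Δ:[(p1 ∨ p1)=T] refutes=False
  v=10: Γ:[p0=T] Δ:[(p1 ∨ p1)=F] refutes=True  ← countermodel

Result: NO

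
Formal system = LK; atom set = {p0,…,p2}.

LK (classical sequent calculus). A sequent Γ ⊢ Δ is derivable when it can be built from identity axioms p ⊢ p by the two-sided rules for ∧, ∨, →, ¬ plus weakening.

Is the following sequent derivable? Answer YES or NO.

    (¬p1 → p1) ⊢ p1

Derivation (root first):
[→L] (¬p1 → p1) ⊢ p1
  [¬R]  ⊢ p1, ¬p1
    [Ax] p1 ⊢ p1
  [Ax] p1 ⊢ p1

Result: YES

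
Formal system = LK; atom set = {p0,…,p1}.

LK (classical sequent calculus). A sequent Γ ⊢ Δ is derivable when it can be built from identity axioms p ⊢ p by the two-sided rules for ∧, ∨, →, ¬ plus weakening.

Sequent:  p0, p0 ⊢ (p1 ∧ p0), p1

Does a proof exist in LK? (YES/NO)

Truth-table refutation:
  v=00: Γ:[p0=F, p0=F] Δ:[(p1 ∧ p0)=F, p1=F] refutes=False
  v=01: Γ:[p0=F, p0=F] Δ:[(p1 ∧ p0)=F, p1=T] refutes=False
  v=10: Γ:[p0=T, p0=T] Δ:[(p1 ∧ p0)=F, p1=F] refutes=True  ← countermodel

Result: NO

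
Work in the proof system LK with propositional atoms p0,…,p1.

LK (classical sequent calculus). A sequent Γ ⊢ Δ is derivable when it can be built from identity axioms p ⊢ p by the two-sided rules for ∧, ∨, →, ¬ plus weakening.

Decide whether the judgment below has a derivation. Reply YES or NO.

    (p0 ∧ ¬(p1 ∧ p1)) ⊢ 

Search for a countermodel by truth-table:
  v=00: Γ:[(p0 ∧ ¬(p1 ∧ p1))=F] Δ:[] refutes=False
  v=01: Γ:[(p0 ∧ ¬(p1 ∧ p1))=F] Δ:[] refutes=False
  v=10: Γ:[(p0 ∧ ¬(p1 ∧ p1))=T] Δ:[] refutes=True  ← countermodel

Result: NO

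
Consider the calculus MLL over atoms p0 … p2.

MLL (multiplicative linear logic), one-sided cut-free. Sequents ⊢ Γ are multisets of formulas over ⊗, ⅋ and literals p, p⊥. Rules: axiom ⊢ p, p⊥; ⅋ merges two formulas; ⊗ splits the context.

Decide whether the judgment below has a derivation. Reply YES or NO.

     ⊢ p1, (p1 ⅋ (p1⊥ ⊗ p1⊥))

Derivation (root first):
[⅋]  ⊢ p1, (p1 ⅋ (p1⊥ ⊗ p1⊥))
  [⊗]  ⊢ p1, p1, (p1⊥ ⊗ p1⊥)
    [Ax]  ⊢ p1, p1⊥
    [Ax]  ⊢ p1, p1⊥

Result: YES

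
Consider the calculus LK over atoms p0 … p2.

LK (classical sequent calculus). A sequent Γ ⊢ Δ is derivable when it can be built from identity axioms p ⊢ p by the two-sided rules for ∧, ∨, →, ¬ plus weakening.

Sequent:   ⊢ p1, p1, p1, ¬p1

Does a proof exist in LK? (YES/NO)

Derivation trace:
[¬R]  ⊢ p1, p1, p1, ¬p1
  [WR] p1 ⊢ p1, p1, p1
    [WR] p1 ⊢ p1, p1
      [Ax] p1 ⊢ p1

Result: YES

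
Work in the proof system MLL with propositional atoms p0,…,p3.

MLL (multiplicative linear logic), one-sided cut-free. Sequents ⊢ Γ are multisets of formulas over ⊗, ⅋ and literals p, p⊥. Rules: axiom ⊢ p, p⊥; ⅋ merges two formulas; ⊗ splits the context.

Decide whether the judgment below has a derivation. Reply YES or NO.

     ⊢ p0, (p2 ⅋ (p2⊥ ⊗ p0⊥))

Derivation (root first):
[⅋]  ⊢ p0, (p2 ⅋ (p2⊥ ⊗ p0⊥))
  [⊗]  ⊢ p2, p0, (p2⊥ ⊗ p0⊥)
    [Ax]  ⊢ p2, p2⊥
    [Ax]  ⊢ p0, p0⊥

Result: YES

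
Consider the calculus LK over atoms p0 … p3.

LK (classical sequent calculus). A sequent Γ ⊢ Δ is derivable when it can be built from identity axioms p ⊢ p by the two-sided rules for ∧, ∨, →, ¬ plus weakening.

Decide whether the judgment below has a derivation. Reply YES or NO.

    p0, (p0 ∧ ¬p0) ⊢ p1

Proof tree:
[∧L] p0, (p0 ∧ ¬p0) ⊢ p1
  [WR] p0, p0, ¬p0 ⊢ p1
    [¬L] p0, p0, ¬p0 ⊢ 
      [WL] p0, p0 ⊢ p0
        [Ax] p0 ⊢ p0

Result: YES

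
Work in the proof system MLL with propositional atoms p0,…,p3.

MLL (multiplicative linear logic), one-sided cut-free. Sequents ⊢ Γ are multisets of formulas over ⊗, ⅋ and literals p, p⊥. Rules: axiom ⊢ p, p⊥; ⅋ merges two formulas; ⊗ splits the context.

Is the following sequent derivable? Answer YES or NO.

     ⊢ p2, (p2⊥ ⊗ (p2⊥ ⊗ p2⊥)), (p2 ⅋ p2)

Derivation (root first):
[⅋]  ⊢ p2, (p2⊥ ⊗ (p2⊥ ⊗ p2⊥)), (p2 ⅋ p2)
  [⊗]  ⊢ p2, p2, p2, (p2⊥ ⊗ (p2⊥ ⊗ p2⊥))
    [Ax]  ⊢ p2, p2⊥
    [⊗]  ⊢ p2, p2, (p2⊥ ⊗ p2⊥)
      [Ax]  ⊢ p2, p2⊥
      [Ax]  ⊢ p2, p2⊥

Result: YES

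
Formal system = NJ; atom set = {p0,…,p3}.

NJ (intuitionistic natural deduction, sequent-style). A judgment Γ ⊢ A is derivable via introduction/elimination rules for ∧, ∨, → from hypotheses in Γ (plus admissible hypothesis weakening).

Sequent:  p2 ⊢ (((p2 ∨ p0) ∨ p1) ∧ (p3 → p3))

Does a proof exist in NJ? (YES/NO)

Derivation trace:
[∧I] p2 ⊢ (((p2 ∨ p0) ∨ p1) ∧ (p3 → p3))
  [∨I₁] p2 ⊢ ((p2 ∨ p0) ∨ p1)
    [∨I₁] p2 ⊢ (p2 ∨ p0)
      [Ax] p2 ⊢ p2
  [→I]  ⊢ (p3 → p3)
    [Ax] p3 ⊢ p3

Result: YES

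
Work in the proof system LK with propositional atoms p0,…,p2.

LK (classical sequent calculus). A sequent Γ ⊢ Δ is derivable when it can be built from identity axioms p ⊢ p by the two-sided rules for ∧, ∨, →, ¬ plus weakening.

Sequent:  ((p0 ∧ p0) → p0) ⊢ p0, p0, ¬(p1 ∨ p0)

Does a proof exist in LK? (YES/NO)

Truth-table refutation:
  v=000: Γ:[((p0 ∧ p0) → p0)=T] Δ:[p0=F, p0=F, ¬(p1 ∨ p0)=T] refutes=False
  v=001: Γ:[((p0 ∧ p0) → p0)=T] Δ:[p0=F, p0=F, ¬(p1 ∨ p0)=T] refutes=False
  v=010: Γ:[((p0 ∧ p0) → p0)=T] Δ:[p0=F, p0=F, ¬(p1 ∨ p0)=F] refutes=True  ← countermodel

Result: NO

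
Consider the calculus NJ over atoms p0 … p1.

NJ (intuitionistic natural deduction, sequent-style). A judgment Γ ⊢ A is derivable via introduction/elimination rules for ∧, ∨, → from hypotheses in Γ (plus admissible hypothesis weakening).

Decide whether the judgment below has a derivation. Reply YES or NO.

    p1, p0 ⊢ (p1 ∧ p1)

Proof tree:
[Wk] p1, p0 ⊢ (p1 ∧ p1)
  [∧I] p1 ⊢ (p1 ∧ p1)
    [Ax] p1 ⊢ p1
    [Ax] p1 ⊢ p1

Result: YES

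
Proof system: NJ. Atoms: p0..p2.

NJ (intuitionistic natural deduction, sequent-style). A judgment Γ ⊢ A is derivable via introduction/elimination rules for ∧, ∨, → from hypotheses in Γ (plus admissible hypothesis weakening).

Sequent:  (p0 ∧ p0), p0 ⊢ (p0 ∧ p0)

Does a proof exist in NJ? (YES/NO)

Derivation trace:
[∧I] (p0 ∧ p0), p0 ⊢ (p0 ∧ p0)
  [Ax] p0 ⊢ p0
  [Wk] p0, (p0 ∧ p0) ⊢ p0
    [Ax] p0 ⊢ p0

Result: YES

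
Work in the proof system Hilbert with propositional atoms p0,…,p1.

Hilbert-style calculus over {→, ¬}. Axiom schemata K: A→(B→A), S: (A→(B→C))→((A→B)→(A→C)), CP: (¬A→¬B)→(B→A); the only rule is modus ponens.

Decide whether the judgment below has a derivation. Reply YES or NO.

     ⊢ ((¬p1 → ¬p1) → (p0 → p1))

Truth-table refutation:
  v=00: Γ:[] Δ:[((¬p1 → ¬p1) → (p0 → p1))=T] refutes=False
  v=01: Γ:[] Δ:[((¬p1 → ¬p1) → (p0 → p1))=T] refutes=False
  v=10: Γ:[] Δ:[((¬p1 → ¬p1) → (p0 → p1))=F] refutes=True  ← countermodel

Result: NO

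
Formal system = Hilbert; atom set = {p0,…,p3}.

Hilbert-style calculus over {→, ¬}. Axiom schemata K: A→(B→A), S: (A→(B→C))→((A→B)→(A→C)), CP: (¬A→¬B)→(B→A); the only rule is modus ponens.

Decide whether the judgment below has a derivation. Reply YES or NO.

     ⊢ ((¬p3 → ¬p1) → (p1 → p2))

Truth-table refutation:
  v=0000: Γ:[] Δ:[((¬p3 → ¬p1) → (p1 → p2))=T] refutes=False
  v=0001: Γ:[] Δ:[((¬p3 → ¬p1) → (p1 → p2))=T] refutes=False
  v=0010: Γ:[] Δ:[((¬p3 → ¬p1) → (p1 → p2))=T] refutes=False
  v=0011: Γ:[] Δ:[((¬p3 → ¬p1) → (p1 → p2))=T] refutes=False
  v=0100: Γ:[] Δ:[((¬p3 → ¬p1) → (p1 → p2))=T] refutes=False
  v=0101: Γ:[] Δ:[((¬p3 → ¬p1) → (p1 → p2))=F] refutes=True  ← countermodel

Result: NO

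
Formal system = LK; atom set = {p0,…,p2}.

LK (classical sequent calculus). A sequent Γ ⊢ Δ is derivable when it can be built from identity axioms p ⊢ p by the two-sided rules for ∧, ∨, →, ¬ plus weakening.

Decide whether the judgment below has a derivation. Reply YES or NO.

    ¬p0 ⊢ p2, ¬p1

Search for a countermodel by truth-table:
  v=000: Γ:[¬p0=T] Δ:[p2=F, ¬p1=T] refutes=False
  v=001: Γ:[¬p0=T] Δ:[p2=T, ¬p1=T] refutes=False
  v=010: Γ:[¬p0=T] Δ:[p2=F, ¬p1=F] refutes=True  ← countermodel

Result: NO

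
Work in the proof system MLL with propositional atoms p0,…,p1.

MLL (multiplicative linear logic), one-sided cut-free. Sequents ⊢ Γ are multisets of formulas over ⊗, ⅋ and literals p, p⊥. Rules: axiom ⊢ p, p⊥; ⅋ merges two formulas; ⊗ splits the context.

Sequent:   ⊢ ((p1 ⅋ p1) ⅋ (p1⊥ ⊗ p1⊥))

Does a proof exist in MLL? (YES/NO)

Derivation trace:
[⅋]  ⊢ ((p1 ⅋ p1) ⅋ (p1⊥ ⊗ p1⊥))
  [⅋]  ⊢ (p1⊥ ⊗ p1⊥), (p1 ⅋ p1)
    [⊗]  ⊢ p1, p1, (p1⊥ ⊗ p1⊥)
      [Ax]  ⊢ p1, p1⊥
      [Ax]  ⊢ p1, p1⊥

Result: YES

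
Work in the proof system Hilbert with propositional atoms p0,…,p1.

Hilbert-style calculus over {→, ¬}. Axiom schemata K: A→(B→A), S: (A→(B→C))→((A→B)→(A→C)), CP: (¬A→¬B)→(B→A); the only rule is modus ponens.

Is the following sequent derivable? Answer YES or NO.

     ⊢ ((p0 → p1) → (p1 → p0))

Search for a countermodel by truth-table:
  v=00: Γ:[] Δ:[((p0 → p1) → (p1 → p0))=T] refutes=False
  v=01: Γ:[] Δ:[((p0 → p1) → (p1 → p0))=F] refutes=True  ← countermodel

Result: NO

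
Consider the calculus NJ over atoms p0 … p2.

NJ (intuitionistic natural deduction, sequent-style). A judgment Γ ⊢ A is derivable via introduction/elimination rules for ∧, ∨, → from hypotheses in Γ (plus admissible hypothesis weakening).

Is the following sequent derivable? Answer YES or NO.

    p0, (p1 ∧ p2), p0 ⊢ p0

Derivation trace:
[Wk] p0, (p1 ∧ p2), p0 ⊢ p0
  [Wk] p0, (p1 ∧ p2) ⊢ p0
    [Ax] p0 ⊢ p0

Result: YES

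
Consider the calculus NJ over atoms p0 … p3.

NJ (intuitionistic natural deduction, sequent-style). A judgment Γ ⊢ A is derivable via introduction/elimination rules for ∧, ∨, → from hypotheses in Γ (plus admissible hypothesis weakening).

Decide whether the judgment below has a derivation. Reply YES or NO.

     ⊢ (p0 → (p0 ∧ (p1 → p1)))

Derivation trace:
[→I]  ⊢ (p0 → (p0 ∧ (p1 → p1)))
  [∧I] p0 ⊢ (p0 ∧ (p1 → p1))
    [Ax] p0 ⊢ p0
    [→I]  ⊢ (p1 → p1)
      [Ax] p1 ⊢ p1

Result: YES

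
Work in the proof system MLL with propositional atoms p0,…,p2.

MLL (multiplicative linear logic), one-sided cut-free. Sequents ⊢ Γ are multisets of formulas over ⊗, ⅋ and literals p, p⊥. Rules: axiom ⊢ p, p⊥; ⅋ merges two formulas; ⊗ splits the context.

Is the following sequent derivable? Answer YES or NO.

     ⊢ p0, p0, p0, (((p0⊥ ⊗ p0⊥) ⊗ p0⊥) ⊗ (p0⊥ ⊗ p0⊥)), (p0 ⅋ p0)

Derivation (root first):
[⅋]  ⊢ p0, p0, p0, (((p0⊥ ⊗ p0⊥) ⊗ p0⊥) ⊗ (p0⊥ ⊗ p0⊥)), (p0 ⅋ p0)
  [⊗]  ⊢ p0, p0, p0, p0, p0, (((p0⊥ ⊗ p0⊥) ⊗ p0⊥) ⊗ (p0⊥ ⊗ p0⊥))
    [⊗]  ⊢ p0, p0, p0, ((p0⊥ ⊗ p0⊥) ⊗ p0⊥)
      [⊗]  ⊢ p0, p0, (p0⊥ ⊗ p0⊥)
        [Ax]  ⊢ p0, p0⊥
        [Ax]  ⊢ p0, p0⊥
      [Ax]  ⊢ p0, p0⊥
    [⊗]  ⊢ p0, p0, (p0⊥ ⊗ p0⊥)
      [Ax]  ⊢ p0, p0⊥
      [Ax]  ⊢ p0, p0⊥

Result: YES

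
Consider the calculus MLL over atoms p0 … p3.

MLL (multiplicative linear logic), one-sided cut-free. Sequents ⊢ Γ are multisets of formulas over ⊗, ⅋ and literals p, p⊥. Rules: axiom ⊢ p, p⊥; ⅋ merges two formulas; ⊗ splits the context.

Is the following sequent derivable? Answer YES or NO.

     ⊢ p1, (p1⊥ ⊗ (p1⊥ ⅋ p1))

Derivation trace:
[⊗]  ⊢ p1, (p1⊥ ⊗ (p1⊥ ⅋ p1))
  [Ax]  ⊢ p1, p1⊥
  [⅋]  ⊢ (p1⊥ ⅋ p1)
    [Ax]  ⊢ p1, p1⊥

Result: YES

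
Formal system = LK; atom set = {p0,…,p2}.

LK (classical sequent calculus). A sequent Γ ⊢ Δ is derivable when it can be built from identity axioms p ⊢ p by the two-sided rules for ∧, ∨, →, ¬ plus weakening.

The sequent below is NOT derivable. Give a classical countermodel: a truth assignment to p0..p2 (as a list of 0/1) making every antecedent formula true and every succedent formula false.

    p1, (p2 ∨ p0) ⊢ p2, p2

Truth-table refutation:
  v=000: Γ:[p1=F, (p2 ∨ p0)=F] Δ:[p2=F, p2=F] refutes=False
  v=001: Γ:[p1=F, (p2 ∨ p0)=T] Δ:[p2=T, p2=T] refutes=False
  v=010: Γ:[p1=T, (p2 ∨ p0)=F] Δ:[p2=F, p2=F] refutes=False
  v=011: Γ:[p1=T, (p2 ∨ p0)=T] Δ:[p2=T, p2=T] refutes=False
  v=100: Γ:[p1=F, (p2 ∨ p0)=T] Δ:[p2=F, p2=F] refutes=False
  v=101: Γ:[p1=F, (p2 ∨ p0)=T] Δ:[p2=T, p2=T] refutes=False
  v=110: Γ:[p1=T, (p2 ∨ p0)=T] Δ:[p2=F, p2=F] refutes=True  ← countermodel

Result: [1, 1, 0]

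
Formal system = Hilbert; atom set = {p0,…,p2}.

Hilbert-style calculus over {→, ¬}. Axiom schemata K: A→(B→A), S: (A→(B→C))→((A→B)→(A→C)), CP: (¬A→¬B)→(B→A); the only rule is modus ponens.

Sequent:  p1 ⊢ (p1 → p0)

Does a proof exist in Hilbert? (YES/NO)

Enumerate valuations to refute Γ ⊢ Δ:
  v=000: Γ:[p1=F] Δ:[(p1 → p0)=T] refutes=False
  v=001: Γ:[p1=F] Δ:[(p1 → p0)=T] refutes=False
  v=010: Γ:[p1=T] Δ:[(p1 → p0)=F] refutes=True  ← countermodel

Result: NO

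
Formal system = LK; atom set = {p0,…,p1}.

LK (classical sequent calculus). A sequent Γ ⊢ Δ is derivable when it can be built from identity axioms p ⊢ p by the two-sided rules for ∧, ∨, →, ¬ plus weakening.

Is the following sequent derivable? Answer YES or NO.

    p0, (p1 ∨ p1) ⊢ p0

Derivation trace:
[∨L] p0, (p1 ∨ p1) ⊢ p0
  [WL] p0, p1 ⊢ p0
    [Ax] p0 ⊢ p0
  [WL] p0, p1 ⊢ p0
    [Ax] p0 ⊢ p0

Result: YES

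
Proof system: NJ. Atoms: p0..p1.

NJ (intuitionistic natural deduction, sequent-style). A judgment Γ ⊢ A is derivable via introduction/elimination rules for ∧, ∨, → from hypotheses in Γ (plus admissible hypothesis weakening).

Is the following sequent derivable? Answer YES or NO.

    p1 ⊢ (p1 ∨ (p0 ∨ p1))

Derivation (root first):
[∨I₂] p1 ⊢ (p1 ∨ (p0 ∨ p1))
  [∨I₂] p1 ⊢ (p0 ∨ p1)
    [Ax] p1 ⊢ p1

Result: YES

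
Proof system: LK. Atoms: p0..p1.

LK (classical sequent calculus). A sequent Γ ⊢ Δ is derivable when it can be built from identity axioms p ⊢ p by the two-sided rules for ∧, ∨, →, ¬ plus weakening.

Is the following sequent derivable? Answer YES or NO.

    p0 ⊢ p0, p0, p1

Proof tree:
[WR] p0 ⊢ p0, p0, p1
  [WR] p0 ⊢ p0, p0
    [Ax] p0 ⊢ p0

Result: YES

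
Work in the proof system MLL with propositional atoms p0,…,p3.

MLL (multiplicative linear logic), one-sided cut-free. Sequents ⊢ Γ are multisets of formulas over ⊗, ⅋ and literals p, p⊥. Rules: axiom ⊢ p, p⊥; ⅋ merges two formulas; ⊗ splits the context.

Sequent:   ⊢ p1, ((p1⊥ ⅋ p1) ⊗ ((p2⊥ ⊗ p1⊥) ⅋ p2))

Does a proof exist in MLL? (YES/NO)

Derivation (root first):
[⊗]  ⊢ p1, ((p1⊥ ⅋ p1) ⊗ ((p2⊥ ⊗ p1⊥) ⅋ p2))
  [⅋]  ⊢ (p1⊥ ⅋ p1)
    [Ax]  ⊢ p1, p1⊥
  [⅋]  ⊢ p1, ((p2⊥ ⊗ p1⊥) ⅋ p2)
    [⊗]  ⊢ p2, p1, (p2⊥ ⊗ p1⊥)
      [Ax]  ⊢ p2, p2⊥
      [Ax]  ⊢ p1, p1⊥

Result: YES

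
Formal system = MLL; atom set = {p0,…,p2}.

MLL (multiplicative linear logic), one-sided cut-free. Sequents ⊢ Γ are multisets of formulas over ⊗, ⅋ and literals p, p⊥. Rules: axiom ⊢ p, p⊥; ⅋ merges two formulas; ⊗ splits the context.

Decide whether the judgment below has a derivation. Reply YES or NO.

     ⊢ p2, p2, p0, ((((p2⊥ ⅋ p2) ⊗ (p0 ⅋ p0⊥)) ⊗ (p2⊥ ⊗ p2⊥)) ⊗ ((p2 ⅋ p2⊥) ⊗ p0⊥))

Derivation (root first):
[⊗]  ⊢ p2, p2, p0, ((((p2⊥ ⅋ p2) ⊗ (p0 ⅋ p0⊥)) ⊗ (p2⊥ ⊗ p2⊥)) ⊗ ((p2 ⅋ p2⊥) ⊗ p0⊥))
  [⊗]  ⊢ p2, p2, (((p2⊥ ⅋ p2) ⊗ (p0 ⅋ p0⊥)) ⊗ (p2⊥ ⊗ p2⊥))
    [⊗]  ⊢ ((p2⊥ ⅋ p2) ⊗ (p0 ⅋ p0⊥))
      [⅋]  ⊢ (p2⊥ ⅋ p2)
        [Ax]  ⊢ p2, p2⊥
      [⅋]  ⊢ (p0 ⅋ p0⊥)
        [Ax]  ⊢ p0, p0⊥
    [⊗]  ⊢ p2, p2, (p2⊥ ⊗ p2⊥)
      [Ax]  ⊢ p2, p2⊥
      [Ax]  ⊢ p2, p2⊥
  [⊗]  ⊢ p0, ((p2 ⅋ p2⊥) ⊗ p0⊥)
    [⅋]  ⊢ (p2 ⅋ p2⊥)
      [Ax]  ⊢ p2, p2⊥
    [Ax]  ⊢ p0, p0⊥

Result: YES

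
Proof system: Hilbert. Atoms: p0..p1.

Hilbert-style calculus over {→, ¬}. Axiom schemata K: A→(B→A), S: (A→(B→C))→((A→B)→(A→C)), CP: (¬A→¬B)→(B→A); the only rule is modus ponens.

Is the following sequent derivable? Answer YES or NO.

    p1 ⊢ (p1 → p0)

Search for a countermodel by truth-table:
  v=00: Γ:[p1=F] Δ:[(p1 → p0)=T] refutes=False
  v=01: Γ:[p1=T] Δ:[(p1 → p0)=F] refutes=True  ← countermodel

Result: NO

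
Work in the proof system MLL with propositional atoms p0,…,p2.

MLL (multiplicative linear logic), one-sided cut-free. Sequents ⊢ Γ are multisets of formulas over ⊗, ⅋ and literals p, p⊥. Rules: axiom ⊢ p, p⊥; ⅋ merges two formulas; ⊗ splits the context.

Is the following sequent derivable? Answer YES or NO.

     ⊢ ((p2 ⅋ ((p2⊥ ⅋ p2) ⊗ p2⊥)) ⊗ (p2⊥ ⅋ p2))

Derivation (root first):
[⊗]  ⊢ ((p2 ⅋ ((p2⊥ ⅋ p2) ⊗ p2⊥)) ⊗ (p2⊥ ⅋ p2))
  [⅋]  ⊢ (p2 ⅋ ((p2⊥ ⅋ p2) ⊗ p2⊥))
    [⊗]  ⊢ p2, ((p2⊥ ⅋ p2) ⊗ p2⊥)
      [⅋]  ⊢ (p2⊥ ⅋ p2)
        [Ax]  ⊢ p2, p2⊥
      [Ax]  ⊢ p2, p2⊥
  [⅋]  ⊢ (p2⊥ ⅋ p2)
    [Ax]  ⊢ p2, p2⊥

Result: YES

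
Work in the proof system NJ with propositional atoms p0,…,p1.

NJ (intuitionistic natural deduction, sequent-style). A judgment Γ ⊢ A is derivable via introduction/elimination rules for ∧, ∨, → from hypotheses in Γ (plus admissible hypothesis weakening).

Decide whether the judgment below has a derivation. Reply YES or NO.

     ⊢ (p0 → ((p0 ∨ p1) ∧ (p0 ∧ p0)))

Derivation (root first):
[→I]  ⊢ (p0 → ((p0 ∨ p1) ∧ (p0 ∧ p0)))
  [∧I] p0 ⊢ ((p0 ∨ p1) ∧ (p0 ∧ p0))
    [∨I₁] p0 ⊢ (p0 ∨ p1)
      [Ax] p0 ⊢ p0
    [Wk] p0, p0 ⊢ (p0 ∧ p0)
      [∧I] p0 ⊢ (p0 ∧ p0)
        [Ax] p0 ⊢ p0
        [Ax] p0 ⊢ p0

Result: YES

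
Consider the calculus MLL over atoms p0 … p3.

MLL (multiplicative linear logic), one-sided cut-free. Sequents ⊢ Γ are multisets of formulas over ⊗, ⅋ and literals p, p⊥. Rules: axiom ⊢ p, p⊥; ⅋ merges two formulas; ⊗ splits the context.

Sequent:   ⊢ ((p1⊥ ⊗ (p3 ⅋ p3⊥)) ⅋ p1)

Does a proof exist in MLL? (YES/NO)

Proof tree:
[⅋]  ⊢ ((p1⊥ ⊗ (p3 ⅋ p3⊥)) ⅋ p1)
  [⊗]  ⊢ p1, (p1⊥ ⊗ (p3 ⅋ p3⊥))
    [Ax]  ⊢ p1, p1⊥
    [⅋]  ⊢ (p3 ⅋ p3⊥)
      [Ax]  ⊢ p3, p3⊥

Result: YES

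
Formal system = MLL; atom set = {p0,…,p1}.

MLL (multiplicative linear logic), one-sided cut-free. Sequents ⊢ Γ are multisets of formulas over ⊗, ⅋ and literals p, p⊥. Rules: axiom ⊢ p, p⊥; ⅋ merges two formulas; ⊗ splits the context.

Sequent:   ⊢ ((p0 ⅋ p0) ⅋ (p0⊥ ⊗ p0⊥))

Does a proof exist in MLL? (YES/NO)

Proof tree:
[⅋]  ⊢ ((p0 ⅋ p0) ⅋ (p0⊥ ⊗ p0⊥))
  [⅋]  ⊢ (p0⊥ ⊗ p0⊥), (p0 ⅋ p0)
    [⊗]  ⊢ p0, p0, (p0⊥ ⊗ p0⊥)
      [Ax]  ⊢ p0, p0⊥
      [Ax]  ⊢ p0, p0⊥

Result: YES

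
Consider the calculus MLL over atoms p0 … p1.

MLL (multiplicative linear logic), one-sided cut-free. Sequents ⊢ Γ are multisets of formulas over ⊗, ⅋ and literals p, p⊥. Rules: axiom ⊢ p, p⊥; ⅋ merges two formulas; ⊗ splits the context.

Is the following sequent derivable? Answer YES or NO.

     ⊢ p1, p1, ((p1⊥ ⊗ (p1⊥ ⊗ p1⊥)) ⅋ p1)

Derivation (root first):
[⅋]  ⊢ p1, p1, ((p1⊥ ⊗ (p1⊥ ⊗ p1⊥)) ⅋ p1)
  [⊗]  ⊢ p1, p1, p1, (p1⊥ ⊗ (p1⊥ ⊗ p1⊥))
    [Ax]  ⊢ p1, p1⊥
    [⊗]  ⊢ p1, p1, (p1⊥ ⊗ p1⊥)
      [Ax]  ⊢ p1, p1⊥
      [Ax]  ⊢ p1, p1⊥

Result: YES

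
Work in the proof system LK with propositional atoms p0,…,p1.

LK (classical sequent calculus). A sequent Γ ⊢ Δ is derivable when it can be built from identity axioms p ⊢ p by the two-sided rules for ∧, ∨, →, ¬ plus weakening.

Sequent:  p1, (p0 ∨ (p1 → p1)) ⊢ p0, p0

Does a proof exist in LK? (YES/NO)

Truth-table refutation:
  v=00: Γ:[p1=F, (p0 ∨ (p1 → p1))=T] Δ:[p0=F, p0=F] refutes=False
  v=01: Γ:[p1=T, (p0 ∨ (p1 → p1))=T] Δ:[p0=F, p0=F] refutes=True  ← countermodel

Result: NO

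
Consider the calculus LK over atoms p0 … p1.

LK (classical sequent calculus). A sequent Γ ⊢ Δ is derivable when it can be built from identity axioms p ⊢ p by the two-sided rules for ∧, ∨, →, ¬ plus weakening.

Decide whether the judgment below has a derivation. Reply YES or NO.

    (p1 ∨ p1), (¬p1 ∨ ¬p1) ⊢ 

Proof tree:
[∨L] (p1 ∨ p1), (¬p1 ∨ ¬p1) ⊢ 
  [¬L] (p1 ∨ p1), ¬p1 ⊢ 
    [∨L] (p1 ∨ p1) ⊢ p1
      [Ax] p1 ⊢ p1
      [Ax] p1 ⊢ p1
  [¬L] (p1 ∨ p1), ¬p1 ⊢ 
    [∨L] (p1 ∨ p1) ⊢ p1
      [Ax] p1 ⊢ p1
      [Ax] p1 ⊢ p1

Result: YES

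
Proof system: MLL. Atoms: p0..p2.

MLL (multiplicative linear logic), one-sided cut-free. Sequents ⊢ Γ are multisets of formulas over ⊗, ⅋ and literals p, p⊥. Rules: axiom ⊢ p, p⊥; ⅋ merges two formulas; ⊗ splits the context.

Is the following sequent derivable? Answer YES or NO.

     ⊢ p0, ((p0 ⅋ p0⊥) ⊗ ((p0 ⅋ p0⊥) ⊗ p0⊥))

Derivation (root first):
[⊗]  ⊢ p0, ((p0 ⅋ p0⊥) ⊗ ((p0 ⅋ p0⊥) ⊗ p0⊥))
  [⅋]  ⊢ (p0 ⅋ p0⊥)
    [Ax]  ⊢ p0, p0⊥
  [⊗]  ⊢ p0, ((p0 ⅋ p0⊥) ⊗ p0⊥)
    [⅋]  ⊢ (p0 ⅋ p0⊥)
      [Ax]  ⊢ p0, p0⊥
    [Ax]  ⊢ p0, p0⊥

Result: YES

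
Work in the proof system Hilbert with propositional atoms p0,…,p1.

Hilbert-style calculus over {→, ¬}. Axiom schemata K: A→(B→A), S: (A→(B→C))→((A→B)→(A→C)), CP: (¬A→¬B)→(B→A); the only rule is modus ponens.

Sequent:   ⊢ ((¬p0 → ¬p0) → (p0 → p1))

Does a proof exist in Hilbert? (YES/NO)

Truth-table refutation:
  v=00: Γ:[] Δ:[((¬p0 → ¬p0) → (p0 → p1))=T] refutes=False
  v=01: Γ:[] Δ:[((¬p0 → ¬p0) → (p0 → p1))=T] refutes=False
  v=10: Γ:[] Δ:[((¬p0 → ¬p0) → (p0 → p1))=F] refutes=True  ← countermodel

Result: NO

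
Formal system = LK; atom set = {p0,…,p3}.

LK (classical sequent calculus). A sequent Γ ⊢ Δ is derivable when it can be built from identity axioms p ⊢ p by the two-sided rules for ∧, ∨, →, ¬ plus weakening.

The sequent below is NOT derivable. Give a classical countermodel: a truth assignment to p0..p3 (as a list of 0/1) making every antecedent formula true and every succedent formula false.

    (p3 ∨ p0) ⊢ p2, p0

Enumerate valuations to refute Γ ⊢ Δ:
  v=0000: Γ:[(p3 ∨ p0)=F] Δ:[p2=F, p0=F] refutes=False
  v=0001: Γ:[(p3 ∨ p0)=T] Δ:[p2=F, p0=F] refutes=True  ← countermodel

Result: [0, 0, 0, 1]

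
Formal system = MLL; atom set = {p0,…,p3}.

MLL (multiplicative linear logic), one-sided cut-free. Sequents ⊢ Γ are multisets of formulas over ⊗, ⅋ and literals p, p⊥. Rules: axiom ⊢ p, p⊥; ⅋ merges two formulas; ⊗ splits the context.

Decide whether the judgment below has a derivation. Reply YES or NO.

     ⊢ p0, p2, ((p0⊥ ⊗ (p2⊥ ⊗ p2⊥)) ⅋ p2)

Derivation trace:
[⅋]  ⊢ p0, p2, ((p0⊥ ⊗ (p2⊥ ⊗ p2⊥)) ⅋ p2)
  [⊗]  ⊢ p0, p2, p2, (p0⊥ ⊗ (p2⊥ ⊗ p2⊥))
    [Ax]  ⊢ p0, p0⊥
    [⊗]  ⊢ p2, p2, (p2⊥ ⊗ p2⊥)
      [Ax]  ⊢ p2, p2⊥
      [Ax]  ⊢ p2, p2⊥

Result: YES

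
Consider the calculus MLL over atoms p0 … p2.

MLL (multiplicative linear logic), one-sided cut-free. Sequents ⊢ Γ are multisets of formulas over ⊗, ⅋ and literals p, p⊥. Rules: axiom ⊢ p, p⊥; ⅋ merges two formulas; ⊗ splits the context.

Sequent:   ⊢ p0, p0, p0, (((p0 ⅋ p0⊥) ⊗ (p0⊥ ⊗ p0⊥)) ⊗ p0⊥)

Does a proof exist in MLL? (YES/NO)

Derivation (root first):
[⊗]  ⊢ p0, p0, p0, (((p0 ⅋ p0⊥) ⊗ (p0⊥ ⊗ p0⊥)) ⊗ p0⊥)
  [⊗]  ⊢ p0, p0, ((p0 ⅋ p0⊥) ⊗ (p0⊥ ⊗ p0⊥))
    [⅋]  ⊢ (p0 ⅋ p0⊥)
      [Ax]  ⊢ p0, p0⊥
    [⊗]  ⊢ p0, p0, (p0⊥ ⊗ p0⊥)
      [Ax]  ⊢ p0, p0⊥
      [Ax]  ⊢ p0, p0⊥
  [Ax]  ⊢ p0, p0⊥

Result: YES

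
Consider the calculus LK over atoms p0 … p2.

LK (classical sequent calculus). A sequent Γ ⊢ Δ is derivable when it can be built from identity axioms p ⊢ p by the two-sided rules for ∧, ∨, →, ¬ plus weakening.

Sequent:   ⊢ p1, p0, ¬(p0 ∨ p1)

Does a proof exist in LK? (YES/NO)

Derivation (root first):
[¬R]  ⊢ p1, p0, ¬(p0 ∨ p1)
  [∨L] (p0 ∨ p1) ⊢ p1, p0
    [Ax] p0 ⊢ p0
    [Ax] p1 ⊢ p1

Result: YES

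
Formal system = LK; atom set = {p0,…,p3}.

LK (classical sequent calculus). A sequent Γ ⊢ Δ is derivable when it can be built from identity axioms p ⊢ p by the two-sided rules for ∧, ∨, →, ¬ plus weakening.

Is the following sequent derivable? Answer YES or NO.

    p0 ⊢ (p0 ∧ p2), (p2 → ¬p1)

Derivation trace:
[→R] p0 ⊢ (p0 ∧ p2), (p2 → ¬p1)
  [¬R] p2, p0 ⊢ (p0 ∧ p2), ¬p1
    [∧R] p1, p2, p0 ⊢ (p0 ∧ p2)
      [Ax] p0 ⊢ p0
      [WL] p2, p1 ⊢ p2
        [Ax] p2 ⊢ p2

Result: YES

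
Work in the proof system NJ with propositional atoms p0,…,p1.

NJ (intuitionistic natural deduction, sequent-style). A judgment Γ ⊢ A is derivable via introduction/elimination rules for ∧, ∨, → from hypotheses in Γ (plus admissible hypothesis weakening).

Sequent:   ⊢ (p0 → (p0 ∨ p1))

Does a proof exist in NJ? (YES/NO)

Derivation trace:
[→I]  ⊢ (p0 → (p0 ∨ p1))
  [∨I₁] p0 ⊢ (p0 ∨ p1)
    [Ax] p0 ⊢ p0

Result: YES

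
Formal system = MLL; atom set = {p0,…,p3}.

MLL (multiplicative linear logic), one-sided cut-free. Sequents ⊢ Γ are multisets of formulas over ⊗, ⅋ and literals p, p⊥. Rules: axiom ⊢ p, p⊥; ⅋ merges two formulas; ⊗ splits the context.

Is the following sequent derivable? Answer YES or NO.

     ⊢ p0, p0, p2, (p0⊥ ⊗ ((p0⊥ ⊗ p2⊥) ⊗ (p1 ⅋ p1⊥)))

Derivation trace:
[⊗]  ⊢ p0, p0, p2, (p0⊥ ⊗ ((p0⊥ ⊗ p2⊥) ⊗ (p1 ⅋ p1⊥)))
  [Ax]  ⊢ p0, p0⊥
  [⊗]  ⊢ p0, p2, ((p0⊥ ⊗ p2⊥) ⊗ (p1 ⅋ p1⊥))
    [⊗]  ⊢ p0, p2, (p0⊥ ⊗ p2⊥)
      [Ax]  ⊢ p0, p0⊥
      [Ax]  ⊢ p2, p2⊥
    [⅋]  ⊢ (p1 ⅋ p1⊥)
      [Ax]  ⊢ p1, p1⊥

Result: YES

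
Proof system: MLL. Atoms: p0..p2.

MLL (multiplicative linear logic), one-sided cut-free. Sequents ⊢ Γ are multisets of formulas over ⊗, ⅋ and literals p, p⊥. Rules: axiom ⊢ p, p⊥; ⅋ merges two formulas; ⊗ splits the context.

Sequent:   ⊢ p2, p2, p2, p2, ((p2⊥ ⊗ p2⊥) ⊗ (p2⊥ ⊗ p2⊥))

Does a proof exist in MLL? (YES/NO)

Derivation trace:
[⊗]  ⊢ p2, p2, p2, p2, ((p2⊥ ⊗ p2⊥) ⊗ (p2⊥ ⊗ p2⊥))
  [⊗]  ⊢ p2, p2, (p2⊥ ⊗ p2⊥)
    [Ax]  ⊢ p2, p2⊥
    [Ax]  ⊢ p2, p2⊥
  [⊗]  ⊢ p2, p2, (p2⊥ ⊗ p2⊥)
    [Ax]  ⊢ p2, p2⊥
    [Ax]  ⊢ p2, p2⊥

Result: YES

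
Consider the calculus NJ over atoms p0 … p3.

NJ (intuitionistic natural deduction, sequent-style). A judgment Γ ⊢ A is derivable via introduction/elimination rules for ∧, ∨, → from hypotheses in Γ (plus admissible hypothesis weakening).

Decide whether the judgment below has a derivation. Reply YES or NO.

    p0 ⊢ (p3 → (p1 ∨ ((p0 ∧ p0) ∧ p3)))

Derivation (root first):
[→I] p0 ⊢ (p3 → (p1 ∨ ((p0 ∧ p0) ∧ p3)))
  [∨I₂] p3, p0 ⊢ (p1 ∨ ((p0 ∧ p0) ∧ p3))
    [∧I] p3, p0 ⊢ ((p0 ∧ p0) ∧ p3)
      [∧I] p0 ⊢ (p0 ∧ p0)
        [Ax] p0 ⊢ p0
        [Ax] p0 ⊢ p0
      [Ax] p3 ⊢ p3

Result: YES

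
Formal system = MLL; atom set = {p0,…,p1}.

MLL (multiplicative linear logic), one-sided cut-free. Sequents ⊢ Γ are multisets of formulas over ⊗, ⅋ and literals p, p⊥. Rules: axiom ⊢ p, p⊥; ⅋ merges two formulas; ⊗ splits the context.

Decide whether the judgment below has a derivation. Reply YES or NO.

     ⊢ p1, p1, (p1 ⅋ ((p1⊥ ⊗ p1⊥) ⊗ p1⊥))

Derivation trace:
[⅋]  ⊢ p1, p1, (p1 ⅋ ((p1⊥ ⊗ p1⊥) ⊗ p1⊥))
  [⊗]  ⊢ p1, p1, p1, ((p1⊥ ⊗ p1⊥) ⊗ p1⊥)
    [⊗]  ⊢ p1, p1, (p1⊥ ⊗ p1⊥)
      [Ax]  ⊢ p1, p1⊥
      [Ax]  ⊢ p1, p1⊥
    [Ax]  ⊢ p1, p1⊥

Result: YES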